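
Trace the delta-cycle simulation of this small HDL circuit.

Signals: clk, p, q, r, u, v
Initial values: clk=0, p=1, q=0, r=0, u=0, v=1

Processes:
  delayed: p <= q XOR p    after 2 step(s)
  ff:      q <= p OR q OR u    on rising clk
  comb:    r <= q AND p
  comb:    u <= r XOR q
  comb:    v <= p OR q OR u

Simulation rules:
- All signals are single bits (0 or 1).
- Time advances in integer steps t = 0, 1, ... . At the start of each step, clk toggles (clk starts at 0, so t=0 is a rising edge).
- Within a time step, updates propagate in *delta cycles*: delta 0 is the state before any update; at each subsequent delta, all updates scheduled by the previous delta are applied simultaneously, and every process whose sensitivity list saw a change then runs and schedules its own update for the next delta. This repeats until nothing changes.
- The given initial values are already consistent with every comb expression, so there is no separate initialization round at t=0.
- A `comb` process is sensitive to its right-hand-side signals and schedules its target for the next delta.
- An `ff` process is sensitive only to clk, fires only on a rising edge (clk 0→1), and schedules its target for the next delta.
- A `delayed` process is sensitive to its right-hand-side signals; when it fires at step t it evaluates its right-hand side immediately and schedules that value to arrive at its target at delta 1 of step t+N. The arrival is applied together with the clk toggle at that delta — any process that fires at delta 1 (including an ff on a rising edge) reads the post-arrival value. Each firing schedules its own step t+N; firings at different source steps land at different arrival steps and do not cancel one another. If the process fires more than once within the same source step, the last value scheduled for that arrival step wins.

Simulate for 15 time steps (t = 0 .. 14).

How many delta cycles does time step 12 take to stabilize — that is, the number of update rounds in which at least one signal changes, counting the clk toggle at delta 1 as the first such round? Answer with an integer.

[bits: p,r,v,q,u,clk]
t=0: Δ0=101000 Δ1=101001 Δ2=101101 Δ3=111111 Δ4=111101 | 4Δ
t=1: Δ0=111101 Δ1=111100 | 1Δ
t=2: Δ0=111100 Δ1=011101 Δ2=001101 Δ3=001111 | 3Δ
t=3: Δ0=001111 Δ1=001110 | 1Δ
t=4: Δ0=001110 Δ1=101111 Δ2=111111 Δ3=111101 | 3Δ
t=5: Δ0=111101 Δ1=111100 | 1Δ
t=6: Δ0=111100 Δ1=011101 Δ2=001101 Δ3=001111 | 3Δ
t=7: Δ0=001111 Δ1=001110 | 1Δ
t=8: Δ0=001110 Δ1=101111 Δ2=111111 Δ3=111101 | 3Δ
t=9: Δ0=111101 Δ1=111100 | 1Δ
t=10: Δ0=111100 Δ1=011101 Δ2=001101 Δ3=001111 | 3Δ
t=11: Δ0=001111 Δ1=001110 | 1Δ
t=12: Δ0=001110 Δ1=101111 Δ2=111111 Δ3=111101 | 3Δ
t=13: Δ0=111101 Δ1=111100 | 1Δ
t=14: Δ0=111100 Δ1=011101 Δ2=001101 Δ3=001111 | 3Δ

3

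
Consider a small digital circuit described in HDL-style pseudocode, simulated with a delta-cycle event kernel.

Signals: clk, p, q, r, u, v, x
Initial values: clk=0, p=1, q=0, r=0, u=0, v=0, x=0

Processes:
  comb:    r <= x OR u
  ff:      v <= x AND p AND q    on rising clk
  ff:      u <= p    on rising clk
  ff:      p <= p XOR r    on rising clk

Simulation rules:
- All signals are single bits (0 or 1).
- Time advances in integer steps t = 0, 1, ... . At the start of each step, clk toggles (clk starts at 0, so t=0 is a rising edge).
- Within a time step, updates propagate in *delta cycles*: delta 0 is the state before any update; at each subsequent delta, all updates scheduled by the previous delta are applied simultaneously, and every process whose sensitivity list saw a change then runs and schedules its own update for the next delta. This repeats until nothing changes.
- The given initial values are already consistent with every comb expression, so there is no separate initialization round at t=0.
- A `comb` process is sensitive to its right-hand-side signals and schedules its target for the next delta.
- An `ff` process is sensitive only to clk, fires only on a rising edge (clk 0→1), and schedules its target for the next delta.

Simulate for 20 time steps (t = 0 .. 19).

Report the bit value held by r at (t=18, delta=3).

1

t=0 Δ0: r=0 q=0 u=0 v=0 clk=0 x=0 p=1
  Δ1: clk:0→1
  Δ2: u:0→1
  Δ3: r:0→1
  (3Δ to stable)
t=1 Δ0: r=1 q=0 u=1 v=0 clk=1 x=0 p=1
  Δ1: clk:1→0
  (1Δ to stable)
t=2 Δ0: r=1 q=0 u=1 v=0 clk=0 x=0 p=1
  Δ1: clk:0→1
  Δ2: p:1→0
  (2Δ to stable)
t=3 Δ0: r=1 q=0 u=1 v=0 clk=1 x=0 p=0
  Δ1: clk:1→0
  (1Δ to stable)
t=4 Δ0: r=1 q=0 u=1 v=0 clk=0 x=0 p=0
  Δ1: clk:0→1
  Δ2: u:1→0, p:0→1
  Δ3: r:1→0
  (3Δ to stable)
t=5 Δ0: r=0 q=0 u=0 v=0 clk=1 x=0 p=1
  Δ1: clk:1→0
  (1Δ to stable)
t=6 Δ0: r=0 q=0 u=0 v=0 clk=0 x=0 p=1
  Δ1: clk:0→1
  Δ2: u:0→1
  Δ3: r:0→1
  (3Δ to stable)
t=7 Δ0: r=1 q=0 u=1 v=0 clk=1 x=0 p=1
  Δ1: clk:1→0
  (1Δ to stable)
t=8 Δ0: r=1 q=0 u=1 v=0 clk=0 x=0 p=1
  Δ1: clk:0→1
  Δ2: p:1→0
  (2Δ to stable)
t=9 Δ0: r=1 q=0 u=1 v=0 clk=1 x=0 p=0
  Δ1: clk:1→0
  (1Δ to stable)
t=10 Δ0: r=1 q=0 u=1 v=0 clk=0 x=0 p=0
  Δ1: clk:0→1
  Δ2: u:1→0, p:0→1
  Δ3: r:1→0
  (3Δ to stable)
t=11 Δ0: r=0 q=0 u=0 v=0 clk=1 x=0 p=1
  Δ1: clk:1→0
  (1Δ to stable)
t=12 Δ0: r=0 q=0 u=0 v=0 clk=0 x=0 p=1
  Δ1: clk:0→1
  Δ2: u:0→1
  Δ3: r:0→1
  (3Δ to stable)
t=13 Δ0: r=1 q=0 u=1 v=0 clk=1 x=0 p=1
  Δ1: clk:1→0
  (1Δ to stable)
t=14 Δ0: r=1 q=0 u=1 v=0 clk=0 x=0 p=1
  Δ1: clk:0→1
  Δ2: p:1→0
  (2Δ to stable)
t=15 Δ0: r=1 q=0 u=1 v=0 clk=1 x=0 p=0
  Δ1: clk:1→0
  (1Δ to stable)
t=16 Δ0: r=1 q=0 u=1 v=0 clk=0 x=0 p=0
  Δ1: clk:0→1
  Δ2: u:1→0, p:0→1
  Δ3: r:1→0
  (3Δ to stable)
t=17 Δ0: r=0 q=0 u=0 v=0 clk=1 x=0 p=1
  Δ1: clk:1→0
  (1Δ to stable)
t=18 Δ0: r=0 q=0 u=0 v=0 clk=0 x=0 p=1
  Δ1: clk:0→1
  Δ2: u:0→1
  Δ3: r:0→1
  (3Δ to stable)
t=19 Δ0: r=1 q=0 u=1 v=0 clk=1 x=0 p=1
  Δ1: clk:1→0
  (1Δ to stable)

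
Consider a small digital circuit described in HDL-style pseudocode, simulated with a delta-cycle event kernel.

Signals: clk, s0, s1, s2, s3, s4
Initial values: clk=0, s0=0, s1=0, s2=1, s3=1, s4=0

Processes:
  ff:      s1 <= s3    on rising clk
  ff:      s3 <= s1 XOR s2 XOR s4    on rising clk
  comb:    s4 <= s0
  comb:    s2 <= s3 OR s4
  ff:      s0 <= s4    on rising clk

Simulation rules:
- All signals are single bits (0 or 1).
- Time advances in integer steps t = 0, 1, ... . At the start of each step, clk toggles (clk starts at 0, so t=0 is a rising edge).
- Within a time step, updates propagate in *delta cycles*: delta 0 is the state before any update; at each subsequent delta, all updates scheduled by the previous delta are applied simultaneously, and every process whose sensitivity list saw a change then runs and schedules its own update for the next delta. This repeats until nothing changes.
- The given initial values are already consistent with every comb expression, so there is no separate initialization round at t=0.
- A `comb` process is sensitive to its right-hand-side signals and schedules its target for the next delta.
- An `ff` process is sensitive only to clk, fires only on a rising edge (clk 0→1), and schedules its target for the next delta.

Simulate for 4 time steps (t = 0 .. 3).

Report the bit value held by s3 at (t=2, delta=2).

0

t=0 Δ0: clk=0 s4=0 s3=1 s2=1 s1=0 s0=0
  Δ1: clk:0→1
  Δ2: s1:0→1
  (2Δ to stable)
t=1 Δ0: clk=1 s4=0 s3=1 s2=1 s1=1 s0=0
  Δ1: clk:1→0
  (1Δ to stable)
t=2 Δ0: clk=0 s4=0 s3=1 s2=1 s1=1 s0=0
  Δ1: clk:0→1
  Δ2: s3:1→0
  Δ3: s2:1→0
  (3Δ to stable)
t=3 Δ0: clk=1 s4=0 s3=0 s2=0 s1=1 s0=0
  Δ1: clk:1→0
  (1Δ to stable)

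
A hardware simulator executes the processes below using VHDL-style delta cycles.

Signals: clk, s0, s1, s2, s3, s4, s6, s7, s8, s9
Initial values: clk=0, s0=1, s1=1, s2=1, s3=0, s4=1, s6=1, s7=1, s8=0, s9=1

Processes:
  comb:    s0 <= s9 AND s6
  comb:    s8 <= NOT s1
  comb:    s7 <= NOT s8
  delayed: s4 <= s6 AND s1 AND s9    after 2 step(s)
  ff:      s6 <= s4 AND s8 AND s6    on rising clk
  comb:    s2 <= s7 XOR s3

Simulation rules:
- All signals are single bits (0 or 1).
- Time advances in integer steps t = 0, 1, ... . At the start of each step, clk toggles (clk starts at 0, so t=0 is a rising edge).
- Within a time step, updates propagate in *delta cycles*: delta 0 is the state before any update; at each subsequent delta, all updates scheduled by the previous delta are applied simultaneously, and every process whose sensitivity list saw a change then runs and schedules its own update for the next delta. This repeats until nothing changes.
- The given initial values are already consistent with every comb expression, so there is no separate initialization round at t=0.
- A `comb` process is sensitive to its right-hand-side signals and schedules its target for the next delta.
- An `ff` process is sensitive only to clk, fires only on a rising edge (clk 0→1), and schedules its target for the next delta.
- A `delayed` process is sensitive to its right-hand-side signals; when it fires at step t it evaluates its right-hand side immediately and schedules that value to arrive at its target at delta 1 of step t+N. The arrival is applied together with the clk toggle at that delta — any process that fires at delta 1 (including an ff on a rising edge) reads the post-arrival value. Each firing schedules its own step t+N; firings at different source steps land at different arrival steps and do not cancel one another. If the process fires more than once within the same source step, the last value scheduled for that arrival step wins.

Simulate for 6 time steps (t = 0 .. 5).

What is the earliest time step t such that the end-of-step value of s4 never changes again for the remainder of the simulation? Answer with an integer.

2

t0.Δ0 s6=1 s2=1 s8=0 s1=1 s3=0 s4=1 s7=1 clk=0 s0=1 s9=1
t0.Δ1 s6=1 s2=1 s8=0 s1=1 s3=0 s4=1 s7=1 clk=1 s0=1 s9=1
t0.Δ2 s6=0 s2=1 s8=0 s1=1 s3=0 s4=1 s7=1 clk=1 s0=1 s9=1
t0.Δ3 s6=0 s2=1 s8=0 s1=1 s3=0 s4=1 s7=1 clk=1 s0=0 s9=1
t1.Δ0 s6=0 s2=1 s8=0 s1=1 s3=0 s4=1 s7=1 clk=1 s0=0 s9=1
t1.Δ1 s6=0 s2=1 s8=0 s1=1 s3=0 s4=1 s7=1 clk=0 s0=0 s9=1
t2.Δ0 s6=0 s2=1 s8=0 s1=1 s3=0 s4=1 s7=1 clk=0 s0=0 s9=1
t2.Δ1 s6=0 s2=1 s8=0 s1=1 s3=0 s4=0 s7=1 clk=1 s0=0 s9=1
t3.Δ0 s6=0 s2=1 s8=0 s1=1 s3=0 s4=0 s7=1 clk=1 s0=0 s9=1
t3.Δ1 s6=0 s2=1 s8=0 s1=1 s3=0 s4=0 s7=1 clk=0 s0=0 s9=1
t4.Δ0 s6=0 s2=1 s8=0 s1=1 s3=0 s4=0 s7=1 clk=0 s0=0 s9=1
t4.Δ1 s6=0 s2=1 s8=0 s1=1 s3=0 s4=0 s7=1 clk=1 s0=0 s9=1
t5.Δ0 s6=0 s2=1 s8=0 s1=1 s3=0 s4=0 s7=1 clk=1 s0=0 s9=1
t5.Δ1 s6=0 s2=1 s8=0 s1=1 s3=0 s4=0 s7=1 clk=0 s0=0 s9=1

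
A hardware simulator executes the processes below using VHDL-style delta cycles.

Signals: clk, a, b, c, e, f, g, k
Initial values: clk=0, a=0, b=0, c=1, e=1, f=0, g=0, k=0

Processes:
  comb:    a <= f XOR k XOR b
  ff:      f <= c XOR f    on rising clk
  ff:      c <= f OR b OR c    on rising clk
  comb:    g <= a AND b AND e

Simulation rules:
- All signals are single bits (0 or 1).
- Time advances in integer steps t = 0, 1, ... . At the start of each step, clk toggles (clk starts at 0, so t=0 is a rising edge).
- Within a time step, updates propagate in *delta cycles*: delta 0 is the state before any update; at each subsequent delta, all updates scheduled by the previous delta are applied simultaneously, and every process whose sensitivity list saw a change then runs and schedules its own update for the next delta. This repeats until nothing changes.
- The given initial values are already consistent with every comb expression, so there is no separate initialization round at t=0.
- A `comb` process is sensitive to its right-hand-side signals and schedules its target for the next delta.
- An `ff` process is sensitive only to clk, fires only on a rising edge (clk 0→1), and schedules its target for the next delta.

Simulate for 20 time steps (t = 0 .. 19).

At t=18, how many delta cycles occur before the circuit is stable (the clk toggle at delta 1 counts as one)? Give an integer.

3

[bits: clk,c,f,g,b,a,e,k]
t=0: Δ0=01000010 Δ1=11000010 Δ2=11100010 Δ3=11100110 | 3Δ
t=1: Δ0=11100110 Δ1=01100110 | 1Δ
t=2: Δ0=01100110 Δ1=11100110 Δ2=11000110 Δ3=11000010 | 3Δ
t=3: Δ0=11000010 Δ1=01000010 | 1Δ
t=4: Δ0=01000010 Δ1=11000010 Δ2=11100010 Δ3=11100110 | 3Δ
t=5: Δ0=11100110 Δ1=01100110 | 1Δ
t=6: Δ0=01100110 Δ1=11100110 Δ2=11000110 Δ3=11000010 | 3Δ
t=7: Δ0=11000010 Δ1=01000010 | 1Δ
t=8: Δ0=01000010 Δ1=11000010 Δ2=11100010 Δ3=11100110 | 3Δ
t=9: Δ0=11100110 Δ1=01100110 | 1Δ
t=10: Δ0=01100110 Δ1=11100110 Δ2=11000110 Δ3=11000010 | 3Δ
t=11: Δ0=11000010 Δ1=01000010 | 1Δ
t=12: Δ0=01000010 Δ1=11000010 Δ2=11100010 Δ3=11100110 | 3Δ
t=13: Δ0=11100110 Δ1=01100110 | 1Δ
t=14: Δ0=01100110 Δ1=11100110 Δ2=11000110 Δ3=11000010 | 3Δ
t=15: Δ0=11000010 Δ1=01000010 | 1Δ
t=16: Δ0=01000010 Δ1=11000010 Δ2=11100010 Δ3=11100110 | 3Δ
t=17: Δ0=11100110 Δ1=01100110 | 1Δ
t=18: Δ0=01100110 Δ1=11100110 Δ2=11000110 Δ3=11000010 | 3Δ
t=19: Δ0=11000010 Δ1=01000010 | 1Δ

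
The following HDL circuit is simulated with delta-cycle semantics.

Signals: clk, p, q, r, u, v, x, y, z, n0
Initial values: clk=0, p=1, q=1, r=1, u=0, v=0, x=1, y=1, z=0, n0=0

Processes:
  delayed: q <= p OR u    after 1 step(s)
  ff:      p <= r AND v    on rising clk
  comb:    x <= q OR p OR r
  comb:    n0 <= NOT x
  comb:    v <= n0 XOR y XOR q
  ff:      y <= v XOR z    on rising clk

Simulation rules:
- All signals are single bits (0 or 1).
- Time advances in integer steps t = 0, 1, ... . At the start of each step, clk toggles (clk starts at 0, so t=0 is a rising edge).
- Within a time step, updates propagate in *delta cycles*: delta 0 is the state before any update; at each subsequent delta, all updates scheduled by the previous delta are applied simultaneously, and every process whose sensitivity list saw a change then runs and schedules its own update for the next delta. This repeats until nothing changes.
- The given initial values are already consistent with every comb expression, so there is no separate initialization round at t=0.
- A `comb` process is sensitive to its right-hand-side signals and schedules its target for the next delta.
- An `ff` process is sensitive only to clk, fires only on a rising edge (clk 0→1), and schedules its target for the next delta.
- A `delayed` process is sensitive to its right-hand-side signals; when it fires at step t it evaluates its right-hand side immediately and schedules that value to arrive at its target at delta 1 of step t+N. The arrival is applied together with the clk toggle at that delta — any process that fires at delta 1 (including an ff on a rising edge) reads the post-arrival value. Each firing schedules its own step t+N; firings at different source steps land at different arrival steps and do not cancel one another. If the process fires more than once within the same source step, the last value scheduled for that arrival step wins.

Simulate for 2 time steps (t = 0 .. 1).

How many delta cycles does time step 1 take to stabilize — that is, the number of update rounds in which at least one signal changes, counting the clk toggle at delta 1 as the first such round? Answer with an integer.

2

t=0 Δ0: z=0 u=0 n0=0 r=1 y=1 x=1 p=1 clk=0 q=1 v=0
  Δ1: clk:0→1
  Δ2: y:1→0, p:1→0
  Δ3: v:0→1
  (3Δ to stable)
t=1 Δ0: z=0 u=0 n0=0 r=1 y=0 x=1 p=0 clk=1 q=1 v=1
  Δ1: clk:1→0, q:1→0
  Δ2: v:1→0
  (2Δ to stable)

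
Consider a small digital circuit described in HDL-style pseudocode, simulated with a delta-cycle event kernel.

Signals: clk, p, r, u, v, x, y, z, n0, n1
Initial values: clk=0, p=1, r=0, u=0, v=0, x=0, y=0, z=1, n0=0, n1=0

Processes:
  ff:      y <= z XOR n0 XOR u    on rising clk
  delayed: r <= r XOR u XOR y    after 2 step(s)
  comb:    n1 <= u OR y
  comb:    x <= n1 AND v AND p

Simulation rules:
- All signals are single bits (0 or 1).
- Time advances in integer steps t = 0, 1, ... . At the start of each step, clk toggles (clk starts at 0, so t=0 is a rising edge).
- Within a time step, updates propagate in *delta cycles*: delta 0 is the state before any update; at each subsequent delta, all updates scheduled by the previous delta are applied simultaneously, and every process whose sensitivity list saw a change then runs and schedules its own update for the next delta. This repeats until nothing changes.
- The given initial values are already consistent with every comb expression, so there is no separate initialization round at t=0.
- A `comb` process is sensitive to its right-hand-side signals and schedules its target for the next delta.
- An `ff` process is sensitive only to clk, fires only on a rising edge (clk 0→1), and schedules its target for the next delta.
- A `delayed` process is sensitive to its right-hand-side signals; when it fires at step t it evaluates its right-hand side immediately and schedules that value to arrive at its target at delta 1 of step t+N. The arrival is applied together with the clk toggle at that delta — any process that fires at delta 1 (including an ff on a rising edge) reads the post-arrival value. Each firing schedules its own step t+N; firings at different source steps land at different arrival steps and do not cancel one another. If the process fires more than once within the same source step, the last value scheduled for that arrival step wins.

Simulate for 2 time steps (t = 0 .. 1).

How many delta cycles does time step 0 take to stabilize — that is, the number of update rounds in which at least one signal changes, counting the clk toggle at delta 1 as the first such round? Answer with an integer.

t0.Δ0 r=0 z=1 x=0 u=0 p=1 n0=0 clk=0 y=0 v=0 n1=0
t0.Δ1 r=0 z=1 x=0 u=0 p=1 n0=0 clk=1 y=0 v=0 n1=0
t0.Δ2 r=0 z=1 x=0 u=0 p=1 n0=0 clk=1 y=1 v=0 n1=0
t0.Δ3 r=0 z=1 x=0 u=0 p=1 n0=0 clk=1 y=1 v=0 n1=1
t1.Δ0 r=0 z=1 x=0 u=0 p=1 n0=0 clk=1 y=1 v=0 n1=1
t1.Δ1 r=0 z=1 x=0 u=0 p=1 n0=0 clk=0 y=1 v=0 n1=1

3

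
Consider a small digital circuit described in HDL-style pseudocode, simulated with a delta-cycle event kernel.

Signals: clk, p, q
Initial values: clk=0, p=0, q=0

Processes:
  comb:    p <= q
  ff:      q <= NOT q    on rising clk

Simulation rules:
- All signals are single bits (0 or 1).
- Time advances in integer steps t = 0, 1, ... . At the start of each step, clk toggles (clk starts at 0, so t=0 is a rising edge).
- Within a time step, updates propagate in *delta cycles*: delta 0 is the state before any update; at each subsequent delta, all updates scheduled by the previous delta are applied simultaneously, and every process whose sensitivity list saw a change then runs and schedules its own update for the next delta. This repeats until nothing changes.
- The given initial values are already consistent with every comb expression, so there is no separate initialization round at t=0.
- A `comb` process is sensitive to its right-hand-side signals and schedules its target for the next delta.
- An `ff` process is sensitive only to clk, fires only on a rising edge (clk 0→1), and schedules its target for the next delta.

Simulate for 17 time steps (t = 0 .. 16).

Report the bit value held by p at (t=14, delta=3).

[bits: q,p,clk]
t=0: Δ0=000 Δ1=001 Δ2=101 Δ3=111 | 3Δ
t=1: Δ0=111 Δ1=110 | 1Δ
t=2: Δ0=110 Δ1=111 Δ2=011 Δ3=001 | 3Δ
t=3: Δ0=001 Δ1=000 | 1Δ
t=4: Δ0=000 Δ1=001 Δ2=101 Δ3=111 | 3Δ
t=5: Δ0=111 Δ1=110 | 1Δ
t=6: Δ0=110 Δ1=111 Δ2=011 Δ3=001 | 3Δ
t=7: Δ0=001 Δ1=000 | 1Δ
t=8: Δ0=000 Δ1=001 Δ2=101 Δ3=111 | 3Δ
t=9: Δ0=111 Δ1=110 | 1Δ
t=10: Δ0=110 Δ1=111 Δ2=011 Δ3=001 | 3Δ
t=11: Δ0=001 Δ1=000 | 1Δ
t=12: Δ0=000 Δ1=001 Δ2=101 Δ3=111 | 3Δ
t=13: Δ0=111 Δ1=110 | 1Δ
t=14: Δ0=110 Δ1=111 Δ2=011 Δ3=001 | 3Δ
t=15: Δ0=001 Δ1=000 | 1Δ
t=16: Δ0=000 Δ1=001 Δ2=101 Δ3=111 | 3Δ

0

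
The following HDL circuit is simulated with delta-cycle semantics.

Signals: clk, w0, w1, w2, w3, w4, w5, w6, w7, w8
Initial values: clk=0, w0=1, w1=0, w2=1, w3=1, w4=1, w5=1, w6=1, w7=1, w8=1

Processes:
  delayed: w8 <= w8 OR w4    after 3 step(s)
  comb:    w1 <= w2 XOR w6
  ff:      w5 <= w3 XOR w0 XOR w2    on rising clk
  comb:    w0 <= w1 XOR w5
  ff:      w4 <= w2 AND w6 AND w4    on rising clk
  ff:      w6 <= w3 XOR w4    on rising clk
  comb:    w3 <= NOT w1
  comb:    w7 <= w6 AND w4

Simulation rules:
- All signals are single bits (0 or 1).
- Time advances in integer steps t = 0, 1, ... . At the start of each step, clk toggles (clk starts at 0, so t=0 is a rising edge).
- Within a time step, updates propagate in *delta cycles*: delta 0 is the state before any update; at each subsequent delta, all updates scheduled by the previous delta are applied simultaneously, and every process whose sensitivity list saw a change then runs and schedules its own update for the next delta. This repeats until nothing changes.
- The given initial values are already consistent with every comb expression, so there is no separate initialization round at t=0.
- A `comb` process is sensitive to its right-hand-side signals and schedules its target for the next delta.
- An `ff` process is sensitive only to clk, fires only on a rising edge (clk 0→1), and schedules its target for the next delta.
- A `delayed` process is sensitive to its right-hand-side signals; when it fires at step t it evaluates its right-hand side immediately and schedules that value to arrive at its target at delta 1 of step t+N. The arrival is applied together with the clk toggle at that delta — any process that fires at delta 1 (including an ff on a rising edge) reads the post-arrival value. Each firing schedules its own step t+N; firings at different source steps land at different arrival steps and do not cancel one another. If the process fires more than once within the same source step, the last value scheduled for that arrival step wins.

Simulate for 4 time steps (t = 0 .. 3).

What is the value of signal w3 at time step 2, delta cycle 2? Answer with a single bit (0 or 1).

0

t=0 Δ0: w6=1 w4=1 w3=1 w7=1 w8=1 w2=1 w1=0 w5=1 w0=1 clk=0
  Δ1: clk:0→1
  Δ2: w6:1→0
  Δ3: w7:1→0, w1:0→1
  Δ4: w3:1→0, w0:1→0
  (4Δ to stable)
t=1 Δ0: w6=0 w4=1 w3=0 w7=0 w8=1 w2=1 w1=1 w5=1 w0=0 clk=1
  Δ1: clk:1→0
  (1Δ to stable)
t=2 Δ0: w6=0 w4=1 w3=0 w7=0 w8=1 w2=1 w1=1 w5=1 w0=0 clk=0
  Δ1: clk:0→1
  Δ2: w6:0→1, w4:1→0
  Δ3: w1:1→0
  Δ4: w3:0→1, w0:0→1
  (4Δ to stable)
t=3 Δ0: w6=1 w4=0 w3=1 w7=0 w8=1 w2=1 w1=0 w5=1 w0=1 clk=1
  Δ1: clk:1→0
  (1Δ to stable)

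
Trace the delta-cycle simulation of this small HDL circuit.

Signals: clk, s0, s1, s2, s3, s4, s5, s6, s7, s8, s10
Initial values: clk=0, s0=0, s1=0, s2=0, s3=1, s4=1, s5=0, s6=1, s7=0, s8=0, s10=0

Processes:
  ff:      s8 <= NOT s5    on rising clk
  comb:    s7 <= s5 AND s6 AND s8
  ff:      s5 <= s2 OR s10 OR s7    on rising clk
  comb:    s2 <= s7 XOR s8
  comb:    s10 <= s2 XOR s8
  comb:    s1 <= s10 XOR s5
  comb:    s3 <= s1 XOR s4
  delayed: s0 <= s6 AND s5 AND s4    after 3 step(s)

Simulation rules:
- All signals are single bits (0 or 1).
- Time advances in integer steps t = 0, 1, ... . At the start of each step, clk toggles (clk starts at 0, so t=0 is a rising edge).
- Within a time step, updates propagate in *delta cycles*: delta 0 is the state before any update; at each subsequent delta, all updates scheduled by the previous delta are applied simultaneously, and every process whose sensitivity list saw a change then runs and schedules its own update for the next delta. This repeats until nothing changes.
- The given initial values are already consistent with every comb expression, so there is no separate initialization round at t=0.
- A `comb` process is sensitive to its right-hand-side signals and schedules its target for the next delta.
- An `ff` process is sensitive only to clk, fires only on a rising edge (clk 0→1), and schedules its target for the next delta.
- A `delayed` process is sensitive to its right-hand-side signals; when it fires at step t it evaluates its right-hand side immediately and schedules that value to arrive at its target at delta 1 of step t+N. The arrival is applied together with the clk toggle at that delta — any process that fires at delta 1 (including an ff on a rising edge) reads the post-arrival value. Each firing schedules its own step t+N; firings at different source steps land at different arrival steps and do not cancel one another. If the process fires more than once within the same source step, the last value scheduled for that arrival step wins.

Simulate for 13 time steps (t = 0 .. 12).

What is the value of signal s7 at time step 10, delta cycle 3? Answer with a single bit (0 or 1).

1

t0.Δ0 s2=0 s0=0 s10=0 s1=0 s3=1 s6=1 clk=0 s5=0 s8=0 s4=1 s7=0
t0.Δ1 s2=0 s0=0 s10=0 s1=0 s3=1 s6=1 clk=1 s5=0 s8=0 s4=1 s7=0
t0.Δ2 s2=0 s0=0 s10=0 s1=0 s3=1 s6=1 clk=1 s5=0 s8=1 s4=1 s7=0
t0.Δ3 s2=1 s0=0 s10=1 s1=0 s3=1 s6=1 clk=1 s5=0 s8=1 s4=1 s7=0
t0.Δ4 s2=1 s0=0 s10=0 s1=1 s3=1 s6=1 clk=1 s5=0 s8=1 s4=1 s7=0
t0.Δ5 s2=1 s0=0 s10=0 s1=0 s3=0 s6=1 clk=1 s5=0 s8=1 s4=1 s7=0
t0.Δ6 s2=1 s0=0 s10=0 s1=0 s3=1 s6=1 clk=1 s5=0 s8=1 s4=1 s7=0
t1.Δ0 s2=1 s0=0 s10=0 s1=0 s3=1 s6=1 clk=1 s5=0 s8=1 s4=1 s7=0
t1.Δ1 s2=1 s0=0 s10=0 s1=0 s3=1 s6=1 clk=0 s5=0 s8=1 s4=1 s7=0
t2.Δ0 s2=1 s0=0 s10=0 s1=0 s3=1 s6=1 clk=0 s5=0 s8=1 s4=1 s7=0
t2.Δ1 s2=1 s0=0 s10=0 s1=0 s3=1 s6=1 clk=1 s5=0 s8=1 s4=1 s7=0
t2.Δ2 s2=1 s0=0 s10=0 s1=0 s3=1 s6=1 clk=1 s5=1 s8=1 s4=1 s7=0
t2.Δ3 s2=1 s0=0 s10=0 s1=1 s3=1 s6=1 clk=1 s5=1 s8=1 s4=1 s7=1
t2.Δ4 s2=0 s0=0 s10=0 s1=1 s3=0 s6=1 clk=1 s5=1 s8=1 s4=1 s7=1
t2.Δ5 s2=0 s0=0 s10=1 s1=1 s3=0 s6=1 clk=1 s5=1 s8=1 s4=1 s7=1
t2.Δ6 s2=0 s0=0 s10=1 s1=0 s3=0 s6=1 clk=1 s5=1 s8=1 s4=1 s7=1
t2.Δ7 s2=0 s0=0 s10=1 s1=0 s3=1 s6=1 clk=1 s5=1 s8=1 s4=1 s7=1
t3.Δ0 s2=0 s0=0 s10=1 s1=0 s3=1 s6=1 clk=1 s5=1 s8=1 s4=1 s7=1
t3.Δ1 s2=0 s0=0 s10=1 s1=0 s3=1 s6=1 clk=0 s5=1 s8=1 s4=1 s7=1
t4.Δ0 s2=0 s0=0 s10=1 s1=0 s3=1 s6=1 clk=0 s5=1 s8=1 s4=1 s7=1
t4.Δ1 s2=0 s0=0 s10=1 s1=0 s3=1 s6=1 clk=1 s5=1 s8=1 s4=1 s7=1
t4.Δ2 s2=0 s0=0 s10=1 s1=0 s3=1 s6=1 clk=1 s5=1 s8=0 s4=1 s7=1
t4.Δ3 s2=1 s0=0 s10=0 s1=0 s3=1 s6=1 clk=1 s5=1 s8=0 s4=1 s7=0
t4.Δ4 s2=0 s0=0 s10=1 s1=1 s3=1 s6=1 clk=1 s5=1 s8=0 s4=1 s7=0
t4.Δ5 s2=0 s0=0 s10=0 s1=0 s3=0 s6=1 clk=1 s5=1 s8=0 s4=1 s7=0
t4.Δ6 s2=0 s0=0 s10=0 s1=1 s3=1 s6=1 clk=1 s5=1 s8=0 s4=1 s7=0
t4.Δ7 s2=0 s0=0 s10=0 s1=1 s3=0 s6=1 clk=1 s5=1 s8=0 s4=1 s7=0
t5.Δ0 s2=0 s0=0 s10=0 s1=1 s3=0 s6=1 clk=1 s5=1 s8=0 s4=1 s7=0
t5.Δ1 s2=0 s0=1 s10=0 s1=1 s3=0 s6=1 clk=0 s5=1 s8=0 s4=1 s7=0
t6.Δ0 s2=0 s0=1 s10=0 s1=1 s3=0 s6=1 clk=0 s5=1 s8=0 s4=1 s7=0
t6.Δ1 s2=0 s0=1 s10=0 s1=1 s3=0 s6=1 clk=1 s5=1 s8=0 s4=1 s7=0
t6.Δ2 s2=0 s0=1 s10=0 s1=1 s3=0 s6=1 clk=1 s5=0 s8=0 s4=1 s7=0
t6.Δ3 s2=0 s0=1 s10=0 s1=0 s3=0 s6=1 clk=1 s5=0 s8=0 s4=1 s7=0
t6.Δ4 s2=0 s0=1 s10=0 s1=0 s3=1 s6=1 clk=1 s5=0 s8=0 s4=1 s7=0
t7.Δ0 s2=0 s0=1 s10=0 s1=0 s3=1 s6=1 clk=1 s5=0 s8=0 s4=1 s7=0
t7.Δ1 s2=0 s0=1 s10=0 s1=0 s3=1 s6=1 clk=0 s5=0 s8=0 s4=1 s7=0
t8.Δ0 s2=0 s0=1 s10=0 s1=0 s3=1 s6=1 clk=0 s5=0 s8=0 s4=1 s7=0
t8.Δ1 s2=0 s0=1 s10=0 s1=0 s3=1 s6=1 clk=1 s5=0 s8=0 s4=1 s7=0
t8.Δ2 s2=0 s0=1 s10=0 s1=0 s3=1 s6=1 clk=1 s5=0 s8=1 s4=1 s7=0
t8.Δ3 s2=1 s0=1 s10=1 s1=0 s3=1 s6=1 clk=1 s5=0 s8=1 s4=1 s7=0
t8.Δ4 s2=1 s0=1 s10=0 s1=1 s3=1 s6=1 clk=1 s5=0 s8=1 s4=1 s7=0
t8.Δ5 s2=1 s0=1 s10=0 s1=0 s3=0 s6=1 clk=1 s5=0 s8=1 s4=1 s7=0
t8.Δ6 s2=1 s0=1 s10=0 s1=0 s3=1 s6=1 clk=1 s5=0 s8=1 s4=1 s7=0
t9.Δ0 s2=1 s0=1 s10=0 s1=0 s3=1 s6=1 clk=1 s5=0 s8=1 s4=1 s7=0
t9.Δ1 s2=1 s0=0 s10=0 s1=0 s3=1 s6=1 clk=0 s5=0 s8=1 s4=1 s7=0
t10.Δ0 s2=1 s0=0 s10=0 s1=0 s3=1 s6=1 clk=0 s5=0 s8=1 s4=1 s7=0
t10.Δ1 s2=1 s0=0 s10=0 s1=0 s3=1 s6=1 clk=1 s5=0 s8=1 s4=1 s7=0
t10.Δ2 s2=1 s0=0 s10=0 s1=0 s3=1 s6=1 clk=1 s5=1 s8=1 s4=1 s7=0
t10.Δ3 s2=1 s0=0 s10=0 s1=1 s3=1 s6=1 clk=1 s5=1 s8=1 s4=1 s7=1
t10.Δ4 s2=0 s0=0 s10=0 s1=1 s3=0 s6=1 clk=1 s5=1 s8=1 s4=1 s7=1
t10.Δ5 s2=0 s0=0 s10=1 s1=1 s3=0 s6=1 clk=1 s5=1 s8=1 s4=1 s7=1
t10.Δ6 s2=0 s0=0 s10=1 s1=0 s3=0 s6=1 clk=1 s5=1 s8=1 s4=1 s7=1
t10.Δ7 s2=0 s0=0 s10=1 s1=0 s3=1 s6=1 clk=1 s5=1 s8=1 s4=1 s7=1
t11.Δ0 s2=0 s0=0 s10=1 s1=0 s3=1 s6=1 clk=1 s5=1 s8=1 s4=1 s7=1
t11.Δ1 s2=0 s0=0 s10=1 s1=0 s3=1 s6=1 clk=0 s5=1 s8=1 s4=1 s7=1
t12.Δ0 s2=0 s0=0 s10=1 s1=0 s3=1 s6=1 clk=0 s5=1 s8=1 s4=1 s7=1
t12.Δ1 s2=0 s0=0 s10=1 s1=0 s3=1 s6=1 clk=1 s5=1 s8=1 s4=1 s7=1
t12.Δ2 s2=0 s0=0 s10=1 s1=0 s3=1 s6=1 clk=1 s5=1 s8=0 s4=1 s7=1
t12.Δ3 s2=1 s0=0 s10=0 s1=0 s3=1 s6=1 clk=1 s5=1 s8=0 s4=1 s7=0
t12.Δ4 s2=0 s0=0 s10=1 s1=1 s3=1 s6=1 clk=1 s5=1 s8=0 s4=1 s7=0
t12.Δ5 s2=0 s0=0 s10=0 s1=0 s3=0 s6=1 clk=1 s5=1 s8=0 s4=1 s7=0
t12.Δ6 s2=0 s0=0 s10=0 s1=1 s3=1 s6=1 clk=1 s5=1 s8=0 s4=1 s7=0
t12.Δ7 s2=0 s0=0 s10=0 s1=1 s3=0 s6=1 clk=1 s5=1 s8=0 s4=1 s7=0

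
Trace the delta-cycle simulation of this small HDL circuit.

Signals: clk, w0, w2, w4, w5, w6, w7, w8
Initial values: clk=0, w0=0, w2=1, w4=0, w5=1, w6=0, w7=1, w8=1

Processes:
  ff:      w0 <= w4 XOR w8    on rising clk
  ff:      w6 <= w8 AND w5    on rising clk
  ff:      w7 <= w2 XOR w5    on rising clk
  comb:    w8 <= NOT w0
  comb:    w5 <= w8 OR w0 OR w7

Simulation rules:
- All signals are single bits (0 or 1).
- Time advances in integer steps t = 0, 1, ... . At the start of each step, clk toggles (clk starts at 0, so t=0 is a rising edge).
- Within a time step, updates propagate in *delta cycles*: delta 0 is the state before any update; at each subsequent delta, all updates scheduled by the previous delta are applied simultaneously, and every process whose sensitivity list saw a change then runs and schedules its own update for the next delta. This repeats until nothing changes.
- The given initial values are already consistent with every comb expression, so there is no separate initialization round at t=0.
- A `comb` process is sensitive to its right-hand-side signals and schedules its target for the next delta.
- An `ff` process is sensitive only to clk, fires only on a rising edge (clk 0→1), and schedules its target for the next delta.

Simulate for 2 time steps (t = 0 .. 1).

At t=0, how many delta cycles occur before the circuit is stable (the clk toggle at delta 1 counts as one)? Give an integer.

3

[bits: w0,w2,w7,clk,w6,w4,w5,w8]
t=0: Δ0=01100011 Δ1=01110011 Δ2=11011011 Δ3=11011010 | 3Δ
t=1: Δ0=11011010 Δ1=11001010 | 1Δ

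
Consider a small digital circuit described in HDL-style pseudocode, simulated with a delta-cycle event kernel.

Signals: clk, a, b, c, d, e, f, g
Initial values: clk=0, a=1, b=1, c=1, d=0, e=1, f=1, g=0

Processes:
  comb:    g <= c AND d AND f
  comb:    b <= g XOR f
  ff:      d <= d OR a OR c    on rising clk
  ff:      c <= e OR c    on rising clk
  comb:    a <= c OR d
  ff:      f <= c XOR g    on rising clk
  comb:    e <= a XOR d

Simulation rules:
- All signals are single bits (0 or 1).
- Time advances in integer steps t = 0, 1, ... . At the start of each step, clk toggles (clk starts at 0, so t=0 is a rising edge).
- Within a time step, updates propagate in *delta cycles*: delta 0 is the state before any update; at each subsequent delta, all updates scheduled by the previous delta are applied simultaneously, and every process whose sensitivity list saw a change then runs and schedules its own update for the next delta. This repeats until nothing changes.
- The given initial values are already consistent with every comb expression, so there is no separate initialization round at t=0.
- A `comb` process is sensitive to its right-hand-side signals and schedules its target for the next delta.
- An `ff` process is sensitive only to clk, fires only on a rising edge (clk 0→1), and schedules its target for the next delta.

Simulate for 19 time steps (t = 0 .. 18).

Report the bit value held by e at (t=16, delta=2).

t=0 Δ0: a=1 b=1 clk=0 f=1 c=1 d=0 g=0 e=1
  Δ1: clk:0→1
  Δ2: d:0→1
  Δ3: g:0→1, e:1→0
  Δ4: b:1→0
  (4Δ to stable)
t=1 Δ0: a=1 b=0 clk=1 f=1 c=1 d=1 g=1 e=0
  Δ1: clk:1→0
  (1Δ to stable)
t=2 Δ0: a=1 b=0 clk=0 f=1 c=1 d=1 g=1 e=0
  Δ1: clk:0→1
  Δ2: f:1→0
  Δ3: b:0→1, g:1→0
  Δ4: b:1→0
  (4Δ to stable)
t=3 Δ0: a=1 b=0 clk=1 f=0 c=1 d=1 g=0 e=0
  Δ1: clk:1→0
  (1Δ to stable)
t=4 Δ0: a=1 b=0 clk=0 f=0 c=1 d=1 g=0 e=0
  Δ1: clk:0→1
  Δ2: f:0→1
  Δ3: b:0→1, g:0→1
  Δ4: b:1→0
  (4Δ to stable)
t=5 Δ0: a=1 b=0 clk=1 f=1 c=1 d=1 g=1 e=0
  Δ1: clk:1→0
  (1Δ to stable)
t=6 Δ0: a=1 b=0 clk=0 f=1 c=1 d=1 g=1 e=0
  Δ1: clk:0→1
  Δ2: f:1→0
  Δ3: b:0→1, g:1→0
  Δ4: b:1→0
  (4Δ to stable)
t=7 Δ0: a=1 b=0 clk=1 f=0 c=1 d=1 g=0 e=0
  Δ1: clk:1→0
  (1Δ to stable)
t=8 Δ0: a=1 b=0 clk=0 f=0 c=1 d=1 g=0 e=0
  Δ1: clk:0→1
  Δ2: f:0→1
  Δ3: b:0→1, g:0→1
  Δ4: b:1→0
  (4Δ to stable)
t=9 Δ0: a=1 b=0 clk=1 f=1 c=1 d=1 g=1 e=0
  Δ1: clk:1→0
  (1Δ to stable)
t=10 Δ0: a=1 b=0 clk=0 f=1 c=1 d=1 g=1 e=0
  Δ1: clk:0→1
  Δ2: f:1→0
  Δ3: b:0→1, g:1→0
  Δ4: b:1→0
  (4Δ to stable)
t=11 Δ0: a=1 b=0 clk=1 f=0 c=1 d=1 g=0 e=0
  Δ1: clk:1→0
  (1Δ to stable)
t=12 Δ0: a=1 b=0 clk=0 f=0 c=1 d=1 g=0 e=0
  Δ1: clk:0→1
  Δ2: f:0→1
  Δ3: b:0→1, g:0→1
  Δ4: b:1→0
  (4Δ to stable)
t=13 Δ0: a=1 b=0 clk=1 f=1 c=1 d=1 g=1 e=0
  Δ1: clk:1→0
  (1Δ to stable)
t=14 Δ0: a=1 b=0 clk=0 f=1 c=1 d=1 g=1 e=0
  Δ1: clk:0→1
  Δ2: f:1→0
  Δ3: b:0→1, g:1→0
  Δ4: b:1→0
  (4Δ to stable)
t=15 Δ0: a=1 b=0 clk=1 f=0 c=1 d=1 g=0 e=0
  Δ1: clk:1→0
  (1Δ to stable)
t=16 Δ0: a=1 b=0 clk=0 f=0 c=1 d=1 g=0 e=0
  Δ1: clk:0→1
  Δ2: f:0→1
  Δ3: b:0→1, g:0→1
  Δ4: b:1→0
  (4Δ to stable)
t=17 Δ0: a=1 b=0 clk=1 f=1 c=1 d=1 g=1 e=0
  Δ1: clk:1→0
  (1Δ to stable)
t=18 Δ0: a=1 b=0 clk=0 f=1 c=1 d=1 g=1 e=0
  Δ1: clk:0→1
  Δ2: f:1→0
  Δ3: b:0→1, g:1→0
  Δ4: b:1→0
  (4Δ to stable)

0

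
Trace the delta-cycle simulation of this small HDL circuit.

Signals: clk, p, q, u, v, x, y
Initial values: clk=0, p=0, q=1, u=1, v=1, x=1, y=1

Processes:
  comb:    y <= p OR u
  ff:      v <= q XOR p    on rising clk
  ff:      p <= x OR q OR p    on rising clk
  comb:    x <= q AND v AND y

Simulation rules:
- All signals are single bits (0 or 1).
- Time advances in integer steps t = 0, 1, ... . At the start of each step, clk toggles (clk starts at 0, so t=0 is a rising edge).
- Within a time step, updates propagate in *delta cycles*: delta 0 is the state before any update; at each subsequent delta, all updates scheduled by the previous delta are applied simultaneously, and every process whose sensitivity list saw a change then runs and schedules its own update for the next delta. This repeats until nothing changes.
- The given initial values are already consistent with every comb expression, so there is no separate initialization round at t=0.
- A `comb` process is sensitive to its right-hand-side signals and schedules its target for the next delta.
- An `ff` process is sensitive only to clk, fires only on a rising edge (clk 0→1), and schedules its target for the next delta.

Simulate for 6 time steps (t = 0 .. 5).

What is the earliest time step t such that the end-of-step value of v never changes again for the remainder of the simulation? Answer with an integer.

2

[bits: y,x,u,q,p,clk,v]
t=0: Δ0=1111001 Δ1=1111011 Δ2=1111111 | 2Δ
t=1: Δ0=1111111 Δ1=1111101 | 1Δ
t=2: Δ0=1111101 Δ1=1111111 Δ2=1111110 Δ3=1011110 | 3Δ
t=3: Δ0=1011110 Δ1=1011100 | 1Δ
t=4: Δ0=1011100 Δ1=1011110 | 1Δ
t=5: Δ0=1011110 Δ1=1011100 | 1Δ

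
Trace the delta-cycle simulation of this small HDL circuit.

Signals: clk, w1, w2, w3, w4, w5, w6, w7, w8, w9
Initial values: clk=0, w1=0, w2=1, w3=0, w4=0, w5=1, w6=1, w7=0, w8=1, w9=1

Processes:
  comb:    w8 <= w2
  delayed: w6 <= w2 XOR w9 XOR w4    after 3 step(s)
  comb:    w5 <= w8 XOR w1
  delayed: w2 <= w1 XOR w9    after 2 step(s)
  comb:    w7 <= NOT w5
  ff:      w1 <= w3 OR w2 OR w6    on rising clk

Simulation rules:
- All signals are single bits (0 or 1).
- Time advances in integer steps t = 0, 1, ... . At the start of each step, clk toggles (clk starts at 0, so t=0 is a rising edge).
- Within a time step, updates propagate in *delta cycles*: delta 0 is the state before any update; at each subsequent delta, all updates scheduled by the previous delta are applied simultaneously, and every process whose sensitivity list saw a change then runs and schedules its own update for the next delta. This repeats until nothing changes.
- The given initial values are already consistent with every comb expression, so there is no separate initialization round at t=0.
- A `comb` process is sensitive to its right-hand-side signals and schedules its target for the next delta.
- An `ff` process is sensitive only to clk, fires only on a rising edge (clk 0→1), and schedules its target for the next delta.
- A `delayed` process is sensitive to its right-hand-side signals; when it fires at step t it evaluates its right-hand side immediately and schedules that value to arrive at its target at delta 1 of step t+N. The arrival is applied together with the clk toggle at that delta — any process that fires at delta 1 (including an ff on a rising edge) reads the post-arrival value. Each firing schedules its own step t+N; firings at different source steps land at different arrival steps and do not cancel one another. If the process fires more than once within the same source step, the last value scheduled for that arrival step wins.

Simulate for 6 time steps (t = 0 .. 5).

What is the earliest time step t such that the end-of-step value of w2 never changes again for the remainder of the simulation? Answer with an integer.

2

t0.Δ0 w5=1 w9=1 clk=0 w6=1 w4=0 w2=1 w1=0 w7=0 w8=1 w3=0
t0.Δ1 w5=1 w9=1 clk=1 w6=1 w4=0 w2=1 w1=0 w7=0 w8=1 w3=0
t0.Δ2 w5=1 w9=1 clk=1 w6=1 w4=0 w2=1 w1=1 w7=0 w8=1 w3=0
t0.Δ3 w5=0 w9=1 clk=1 w6=1 w4=0 w2=1 w1=1 w7=0 w8=1 w3=0
t0.Δ4 w5=0 w9=1 clk=1 w6=1 w4=0 w2=1 w1=1 w7=1 w8=1 w3=0
t1.Δ0 w5=0 w9=1 clk=1 w6=1 w4=0 w2=1 w1=1 w7=1 w8=1 w3=0
t1.Δ1 w5=0 w9=1 clk=0 w6=1 w4=0 w2=1 w1=1 w7=1 w8=1 w3=0
t2.Δ0 w5=0 w9=1 clk=0 w6=1 w4=0 w2=1 w1=1 w7=1 w8=1 w3=0
t2.Δ1 w5=0 w9=1 clk=1 w6=1 w4=0 w2=0 w1=1 w7=1 w8=1 w3=0
t2.Δ2 w5=0 w9=1 clk=1 w6=1 w4=0 w2=0 w1=1 w7=1 w8=0 w3=0
t2.Δ3 w5=1 w9=1 clk=1 w6=1 w4=0 w2=0 w1=1 w7=1 w8=0 w3=0
t2.Δ4 w5=1 w9=1 clk=1 w6=1 w4=0 w2=0 w1=1 w7=0 w8=0 w3=0
t3.Δ0 w5=1 w9=1 clk=1 w6=1 w4=0 w2=0 w1=1 w7=0 w8=0 w3=0
t3.Δ1 w5=1 w9=1 clk=0 w6=1 w4=0 w2=0 w1=1 w7=0 w8=0 w3=0
t4.Δ0 w5=1 w9=1 clk=0 w6=1 w4=0 w2=0 w1=1 w7=0 w8=0 w3=0
t4.Δ1 w5=1 w9=1 clk=1 w6=1 w4=0 w2=0 w1=1 w7=0 w8=0 w3=0
t5.Δ0 w5=1 w9=1 clk=1 w6=1 w4=0 w2=0 w1=1 w7=0 w8=0 w3=0
t5.Δ1 w5=1 w9=1 clk=0 w6=1 w4=0 w2=0 w1=1 w7=0 w8=0 w3=0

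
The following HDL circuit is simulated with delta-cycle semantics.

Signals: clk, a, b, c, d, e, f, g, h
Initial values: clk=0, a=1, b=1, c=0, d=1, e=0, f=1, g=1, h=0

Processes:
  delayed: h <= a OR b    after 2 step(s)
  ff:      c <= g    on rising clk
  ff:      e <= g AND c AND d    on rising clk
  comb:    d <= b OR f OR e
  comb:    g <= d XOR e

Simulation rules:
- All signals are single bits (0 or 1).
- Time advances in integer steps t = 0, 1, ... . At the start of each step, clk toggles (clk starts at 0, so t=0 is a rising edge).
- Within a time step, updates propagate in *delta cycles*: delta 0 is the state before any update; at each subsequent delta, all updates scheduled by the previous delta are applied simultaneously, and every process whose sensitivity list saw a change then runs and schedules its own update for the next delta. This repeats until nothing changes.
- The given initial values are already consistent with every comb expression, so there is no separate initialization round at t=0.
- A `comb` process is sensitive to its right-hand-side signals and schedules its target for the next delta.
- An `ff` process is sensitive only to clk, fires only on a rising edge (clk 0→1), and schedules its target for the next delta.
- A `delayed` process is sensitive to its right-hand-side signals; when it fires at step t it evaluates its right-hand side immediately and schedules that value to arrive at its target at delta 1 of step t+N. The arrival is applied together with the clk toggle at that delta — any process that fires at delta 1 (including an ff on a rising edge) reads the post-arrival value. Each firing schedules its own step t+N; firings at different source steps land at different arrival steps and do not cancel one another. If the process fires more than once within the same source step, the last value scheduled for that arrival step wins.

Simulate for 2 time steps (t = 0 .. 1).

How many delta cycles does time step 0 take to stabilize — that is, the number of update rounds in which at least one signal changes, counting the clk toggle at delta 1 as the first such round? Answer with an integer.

t0.Δ0 f=1 b=1 g=1 d=1 h=0 clk=0 c=0 a=1 e=0
t0.Δ1 f=1 b=1 g=1 d=1 h=0 clk=1 c=0 a=1 e=0
t0.Δ2 f=1 b=1 g=1 d=1 h=0 clk=1 c=1 a=1 e=0
t1.Δ0 f=1 b=1 g=1 d=1 h=0 clk=1 c=1 a=1 e=0
t1.Δ1 f=1 b=1 g=1 d=1 h=0 clk=0 c=1 a=1 e=0

2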